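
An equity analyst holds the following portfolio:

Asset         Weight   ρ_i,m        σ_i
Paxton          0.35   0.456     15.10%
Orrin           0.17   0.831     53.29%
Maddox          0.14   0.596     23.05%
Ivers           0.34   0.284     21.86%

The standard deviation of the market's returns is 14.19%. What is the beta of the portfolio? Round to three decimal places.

0.985

β_Paxton = 0.456 × 15.10% / 14.19% = 0.4852
β_Orrin = 0.831 × 53.29% / 14.19% = 3.1208
β_Maddox = 0.596 × 23.05% / 14.19% = 0.9681
β_Ivers = 0.284 × 21.86% / 14.19% = 0.4375
β_P = Σ w_i β_i = 0.35×0.4852 + 0.17×3.1208 + 0.14×0.9681 + 0.34×0.4375 = 0.9846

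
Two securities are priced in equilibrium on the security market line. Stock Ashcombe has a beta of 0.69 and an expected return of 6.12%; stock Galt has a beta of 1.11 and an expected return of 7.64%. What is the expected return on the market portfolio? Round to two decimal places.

7.24%

Both satisfy E(R) = R_f + β·MRP, so the slope of the SML is
MRP = (7.64% − 6.12%) / (1.11 − 0.69) = 1.52% / 0.42 = 3.6190%
R_f = E(R_Ashcombe) − β_Ashcombe·MRP = 6.12% − 0.69 × 3.6190% = 3.6229%
E(R_m) = R_f + MRP = 3.6229% + 3.6190% = 7.24%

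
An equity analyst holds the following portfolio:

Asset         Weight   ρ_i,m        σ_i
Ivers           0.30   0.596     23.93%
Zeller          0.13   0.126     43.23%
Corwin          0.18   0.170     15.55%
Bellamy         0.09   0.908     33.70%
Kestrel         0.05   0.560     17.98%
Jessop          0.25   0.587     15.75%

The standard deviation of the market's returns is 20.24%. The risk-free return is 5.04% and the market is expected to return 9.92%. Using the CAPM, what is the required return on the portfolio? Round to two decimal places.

7.70%

β_Ivers = 0.596 × 23.93% / 20.24% = 0.7047
β_Zeller = 0.126 × 43.23% / 20.24% = 0.2691
β_Corwin = 0.170 × 15.55% / 20.24% = 0.1306
β_Bellamy = 0.908 × 33.70% / 20.24% = 1.5118
β_Kestrel = 0.560 × 17.98% / 20.24% = 0.4975
β_Jessop = 0.587 × 15.75% / 20.24% = 0.4568
β_P = Σ w_i β_i = 0.30×0.7047 + 0.13×0.2691 + 0.18×0.1306 + 0.09×1.5118 + 0.05×0.4975 + 0.25×0.4568 = 0.5450
MRP = 9.92% − 5.04% = 4.88%
E(R_P) = R_f + β_P × MRP = 5.04% + 0.5450 × 4.88% = 7.70%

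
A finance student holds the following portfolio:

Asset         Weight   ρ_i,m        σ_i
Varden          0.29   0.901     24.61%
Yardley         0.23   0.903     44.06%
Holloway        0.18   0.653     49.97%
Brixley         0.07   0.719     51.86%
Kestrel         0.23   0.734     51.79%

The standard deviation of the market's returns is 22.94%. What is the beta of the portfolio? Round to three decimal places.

β_Varden = 0.901 × 24.61% / 22.94% = 0.9666
β_Yardley = 0.903 × 44.06% / 22.94% = 1.7344
β_Holloway = 0.653 × 49.97% / 22.94% = 1.4224
β_Brixley = 0.719 × 51.86% / 22.94% = 1.6254
β_Kestrel = 0.734 × 51.79% / 22.94% = 1.6571
β_P = Σ w_i β_i = 0.29×0.9666 + 0.23×1.7344 + 0.18×1.4224 + 0.07×1.6254 + 0.23×1.6571 = 1.4302

1.430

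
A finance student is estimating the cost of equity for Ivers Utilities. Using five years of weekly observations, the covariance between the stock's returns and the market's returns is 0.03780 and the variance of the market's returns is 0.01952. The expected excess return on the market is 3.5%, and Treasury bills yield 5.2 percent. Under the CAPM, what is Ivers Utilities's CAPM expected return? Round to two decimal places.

11.98%

β = Cov(R_i, R_m) / Var(R_m) = 0.03780 / 0.01952 = 1.9365
E(R) = R_f + β × MRP = 5.2% + 1.9365 × 3.5% = 11.98%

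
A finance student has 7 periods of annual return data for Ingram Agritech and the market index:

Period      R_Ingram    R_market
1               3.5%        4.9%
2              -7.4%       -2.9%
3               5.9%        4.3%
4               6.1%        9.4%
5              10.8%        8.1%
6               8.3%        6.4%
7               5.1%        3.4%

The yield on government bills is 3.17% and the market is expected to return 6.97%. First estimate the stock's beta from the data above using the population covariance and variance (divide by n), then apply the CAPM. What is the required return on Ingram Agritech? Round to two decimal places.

8.08%

Mean R_i = (3.5 − 7.4 + 5.9 + 6.1 + 10.8 + 8.3 + 5.1) / 7 = 4.6143%
Mean R_m = (4.9 − 2.9 + 4.3 + 9.4 + 8.1 + 6.4 + 3.4) / 7 = 4.8000%
Σ(R_i − R̄_i)(R_m − R̄_m) = 124.2200  ⇒  Cov = 124.2200 / 7 = 17.7457
Σ(R_m − R̄_m)² = 96.1200  ⇒  Var(R_m) = 96.1200 / 7 = 13.7314
β = Cov / Var(R_m) = 17.7457 / 13.7314 = 1.2923
MRP = 6.97% − 3.17% = 3.80%
E(R) = R_f + β × MRP = 3.17% + 1.2923 × 3.80% = 8.08%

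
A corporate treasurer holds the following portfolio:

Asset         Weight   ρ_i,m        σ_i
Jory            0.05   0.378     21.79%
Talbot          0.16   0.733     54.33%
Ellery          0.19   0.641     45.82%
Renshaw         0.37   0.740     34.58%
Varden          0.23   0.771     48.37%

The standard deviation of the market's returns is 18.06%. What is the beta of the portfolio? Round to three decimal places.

1.684

β_Jory = 0.378 × 21.79% / 18.06% = 0.4561
β_Talbot = 0.733 × 54.33% / 18.06% = 2.2051
β_Ellery = 0.641 × 45.82% / 18.06% = 1.6263
β_Renshaw = 0.740 × 34.58% / 18.06% = 1.4169
β_Varden = 0.771 × 48.37% / 18.06% = 2.0650
β_P = Σ w_i β_i = 0.05×0.4561 + 0.16×2.2051 + 0.19×1.6263 + 0.37×1.4169 + 0.23×2.0650 = 1.6838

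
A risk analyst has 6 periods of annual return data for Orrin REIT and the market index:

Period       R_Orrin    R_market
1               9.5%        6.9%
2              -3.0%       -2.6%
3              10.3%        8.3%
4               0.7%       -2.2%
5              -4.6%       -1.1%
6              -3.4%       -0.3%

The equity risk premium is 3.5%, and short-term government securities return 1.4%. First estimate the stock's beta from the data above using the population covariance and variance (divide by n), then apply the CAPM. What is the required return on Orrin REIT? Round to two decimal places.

Mean R_i = (9.5 − 3.0 + 10.3 + 0.7 − 4.6 − 3.4) / 6 = 1.5833%
Mean R_m = (6.9 − 2.6 + 8.3 − 2.2 − 1.1 − 0.3) / 6 = 1.5000%
Σ(R_i − R̄_i)(R_m − R̄_m) = 149.1300  ⇒  Cov = 149.1300 / 6 = 24.8550
Σ(R_m − R̄_m)² = 115.9000  ⇒  Var(R_m) = 115.9000 / 6 = 19.3167
β = Cov / Var(R_m) = 24.8550 / 19.3167 = 1.2867
E(R) = R_f + β × MRP = 1.4% + 1.2867 × 3.5% = 5.90%

5.90%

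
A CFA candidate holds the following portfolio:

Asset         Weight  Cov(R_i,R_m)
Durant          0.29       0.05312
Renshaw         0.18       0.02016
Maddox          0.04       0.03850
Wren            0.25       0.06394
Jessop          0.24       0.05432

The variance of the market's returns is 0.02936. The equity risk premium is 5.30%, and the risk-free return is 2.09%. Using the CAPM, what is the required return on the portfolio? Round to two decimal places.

β_Durant = 0.05312 / 0.02936 = 1.8093
β_Renshaw = 0.02016 / 0.02936 = 0.6866
β_Maddox = 0.03850 / 0.02936 = 1.3113
β_Wren = 0.06394 / 0.02936 = 2.1778
β_Jessop = 0.05432 / 0.02936 = 1.8501
β_P = Σ w_i β_i = 0.29×1.8093 + 0.18×0.6866 + 0.04×1.3113 + 0.25×2.1778 + 0.24×1.8501 = 1.6892
E(R_P) = R_f + β_P × MRP = 2.09% + 1.6892 × 5.30% = 11.04%

11.04%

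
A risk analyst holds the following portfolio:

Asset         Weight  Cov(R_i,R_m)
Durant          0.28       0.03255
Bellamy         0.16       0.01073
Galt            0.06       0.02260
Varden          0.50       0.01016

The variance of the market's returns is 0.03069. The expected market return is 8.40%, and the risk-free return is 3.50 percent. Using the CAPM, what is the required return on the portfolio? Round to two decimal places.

6.26%

β_Durant = 0.03255 / 0.03069 = 1.0606
β_Bellamy = 0.01073 / 0.03069 = 0.3496
β_Galt = 0.02260 / 0.03069 = 0.7364
β_Varden = 0.01016 / 0.03069 = 0.3311
β_P = Σ w_i β_i = 0.28×1.0606 + 0.16×0.3496 + 0.06×0.7364 + 0.50×0.3311 = 0.5626
MRP = 8.40% − 3.50% = 4.90%
E(R_P) = R_f + β_P × MRP = 3.50% + 0.5626 × 4.90% = 6.26%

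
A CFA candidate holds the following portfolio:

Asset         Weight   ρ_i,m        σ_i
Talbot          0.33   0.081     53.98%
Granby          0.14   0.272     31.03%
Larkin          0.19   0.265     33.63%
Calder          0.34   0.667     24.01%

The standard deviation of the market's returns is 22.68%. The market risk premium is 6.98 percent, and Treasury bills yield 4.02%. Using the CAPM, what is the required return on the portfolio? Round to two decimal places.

7.02%

β_Talbot = 0.081 × 53.98% / 22.68% = 0.1928
β_Granby = 0.272 × 31.03% / 22.68% = 0.3721
β_Larkin = 0.265 × 33.63% / 22.68% = 0.3929
β_Calder = 0.667 × 24.01% / 22.68% = 0.7061
β_P = Σ w_i β_i = 0.33×0.1928 + 0.14×0.3721 + 0.19×0.3929 + 0.34×0.7061 = 0.4304
E(R_P) = R_f + β_P × MRP = 4.02% + 0.4304 × 6.98% = 7.02%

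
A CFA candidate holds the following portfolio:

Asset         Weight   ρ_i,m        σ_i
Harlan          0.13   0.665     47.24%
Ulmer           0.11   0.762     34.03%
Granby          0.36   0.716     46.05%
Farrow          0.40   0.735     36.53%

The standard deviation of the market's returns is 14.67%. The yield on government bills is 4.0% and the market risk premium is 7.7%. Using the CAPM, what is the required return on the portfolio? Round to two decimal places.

β_Harlan = 0.665 × 47.24% / 14.67% = 2.1414
β_Ulmer = 0.762 × 34.03% / 14.67% = 1.7676
β_Granby = 0.716 × 46.05% / 14.67% = 2.2476
β_Farrow = 0.735 × 36.53% / 14.67% = 1.8302
β_P = Σ w_i β_i = 0.13×2.1414 + 0.11×1.7676 + 0.36×2.2476 + 0.40×1.8302 = 2.0140
E(R_P) = R_f + β_P × MRP = 4.0% + 2.0140 × 7.7% = 19.51%

19.51%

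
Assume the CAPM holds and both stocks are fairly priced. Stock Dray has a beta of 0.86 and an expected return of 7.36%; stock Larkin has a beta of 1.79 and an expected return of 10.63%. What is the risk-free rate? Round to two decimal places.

4.34%

Both satisfy E(R) = R_f + β·MRP, so the slope of the SML is
MRP = (10.63% − 7.36%) / (1.79 − 0.86) = 3.27% / 0.93 = 3.5161%
R_f = E(R_Dray) − β_Dray·MRP = 7.36% − 0.86 × 3.5161% = 4.3362%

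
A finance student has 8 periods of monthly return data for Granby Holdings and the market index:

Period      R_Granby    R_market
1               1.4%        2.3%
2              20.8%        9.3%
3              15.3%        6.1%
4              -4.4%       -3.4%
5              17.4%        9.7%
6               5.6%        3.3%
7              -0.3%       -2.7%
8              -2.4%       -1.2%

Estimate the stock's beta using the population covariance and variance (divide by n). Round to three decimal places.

Mean R_i = (1.4 + 20.8 + 15.3 − 4.4 + 17.4 + 5.6 − 0.3 − 2.4) / 8 = 6.6750%
Mean R_m = (2.3 + 9.3 + 6.1 − 3.4 + 9.7 + 3.3 − 2.7 − 1.2) / 8 = 2.9250%
Σ(R_i − R̄_i)(R_m − R̄_m) = 339.7050  ⇒  Cov = 339.7050 / 8 = 42.4631
Σ(R_m − R̄_m)² = 185.8150  ⇒  Var(R_m) = 185.8150 / 8 = 23.2269
β = Cov / Var(R_m) = 42.4631 / 23.2269 = 1.8282

1.828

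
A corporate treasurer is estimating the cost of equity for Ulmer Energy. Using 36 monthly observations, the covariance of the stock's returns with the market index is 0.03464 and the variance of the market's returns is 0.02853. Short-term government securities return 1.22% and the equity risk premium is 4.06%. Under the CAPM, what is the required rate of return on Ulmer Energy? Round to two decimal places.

6.15%

β = Cov(R_i, R_m) / Var(R_m) = 0.03464 / 0.02853 = 1.2142
E(R) = R_f + β × MRP = 1.22% + 1.2142 × 4.06% = 6.15%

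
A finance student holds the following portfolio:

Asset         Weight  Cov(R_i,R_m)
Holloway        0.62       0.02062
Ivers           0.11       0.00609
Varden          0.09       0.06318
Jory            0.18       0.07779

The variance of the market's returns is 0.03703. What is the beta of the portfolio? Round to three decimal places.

0.895

β_Holloway = 0.02062 / 0.03703 = 0.5568
β_Ivers = 0.00609 / 0.03703 = 0.1645
β_Varden = 0.06318 / 0.03703 = 1.7062
β_Jory = 0.07779 / 0.03703 = 2.1007
β_P = Σ w_i β_i = 0.62×0.5568 + 0.11×0.1645 + 0.09×1.7062 + 0.18×2.1007 = 0.8950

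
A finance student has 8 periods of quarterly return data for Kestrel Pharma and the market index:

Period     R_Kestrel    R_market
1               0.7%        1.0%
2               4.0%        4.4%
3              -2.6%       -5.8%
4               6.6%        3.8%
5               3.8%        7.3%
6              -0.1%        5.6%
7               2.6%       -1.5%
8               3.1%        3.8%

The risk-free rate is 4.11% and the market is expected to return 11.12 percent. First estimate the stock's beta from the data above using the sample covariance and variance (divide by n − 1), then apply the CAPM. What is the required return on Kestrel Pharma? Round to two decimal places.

Mean R_i = (0.7 + 4.0 − 2.6 + 6.6 + 3.8 − 0.1 + 2.6 + 3.1) / 8 = 2.2625%
Mean R_m = (1.0 + 4.4 − 5.8 + 3.8 + 7.3 + 5.6 − 1.5 + 3.8) / 8 = 2.3250%
Σ(R_i − R̄_i)(R_m − R̄_m) = 51.4375  ⇒  Cov = 51.4375 / 7 = 7.3482
Σ(R_m − R̄_m)² = 126.5350  ⇒  Var(R_m) = 126.5350 / 7 = 18.0764
β = Cov / Var(R_m) = 7.3482 / 18.0764 = 0.4065
MRP = 11.12% − 4.11% = 7.01%
E(R) = R_f + β × MRP = 4.11% + 0.4065 × 7.01% = 6.96%

6.96%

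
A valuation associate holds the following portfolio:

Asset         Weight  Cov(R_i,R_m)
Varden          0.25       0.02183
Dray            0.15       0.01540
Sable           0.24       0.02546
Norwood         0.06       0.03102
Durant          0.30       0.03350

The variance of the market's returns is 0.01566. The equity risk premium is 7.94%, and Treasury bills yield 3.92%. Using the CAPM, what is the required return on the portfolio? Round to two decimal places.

17.00%

β_Varden = 0.02183 / 0.01566 = 1.3940
β_Dray = 0.01540 / 0.01566 = 0.9834
β_Sable = 0.02546 / 0.01566 = 1.6258
β_Norwood = 0.03102 / 0.01566 = 1.9808
β_Durant = 0.03350 / 0.01566 = 2.1392
β_P = Σ w_i β_i = 0.25×1.3940 + 0.15×0.9834 + 0.24×1.6258 + 0.06×1.9808 + 0.30×2.1392 = 1.6468
E(R_P) = R_f + β_P × MRP = 3.92% + 1.6468 × 7.94% = 17.00%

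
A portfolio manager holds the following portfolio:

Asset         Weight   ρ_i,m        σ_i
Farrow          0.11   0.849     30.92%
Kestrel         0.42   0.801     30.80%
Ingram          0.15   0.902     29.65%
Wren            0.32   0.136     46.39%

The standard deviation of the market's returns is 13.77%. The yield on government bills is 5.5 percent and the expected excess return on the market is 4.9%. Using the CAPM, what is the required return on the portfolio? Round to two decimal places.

β_Farrow = 0.849 × 30.92% / 13.77% = 1.9064
β_Kestrel = 0.801 × 30.80% / 13.77% = 1.7916
β_Ingram = 0.902 × 29.65% / 13.77% = 1.9422
β_Wren = 0.136 × 46.39% / 13.77% = 0.4582
β_P = Σ w_i β_i = 0.11×1.9064 + 0.42×1.7916 + 0.15×1.9422 + 0.32×0.4582 = 1.4001
E(R_P) = R_f + β_P × MRP = 5.5% + 1.4001 × 4.9% = 12.36%

12.36%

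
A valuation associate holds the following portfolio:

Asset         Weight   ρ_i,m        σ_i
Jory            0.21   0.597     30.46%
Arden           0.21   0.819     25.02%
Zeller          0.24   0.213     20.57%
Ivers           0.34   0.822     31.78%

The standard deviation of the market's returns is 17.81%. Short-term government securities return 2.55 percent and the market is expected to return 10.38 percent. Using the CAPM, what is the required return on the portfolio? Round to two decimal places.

β_Jory = 0.597 × 30.46% / 17.81% = 1.0210
β_Arden = 0.819 × 25.02% / 17.81% = 1.1506
β_Zeller = 0.213 × 20.57% / 17.81% = 0.2460
β_Ivers = 0.822 × 31.78% / 17.81% = 1.4668
β_P = Σ w_i β_i = 0.21×1.0210 + 0.21×1.1506 + 0.24×0.2460 + 0.34×1.4668 = 1.0138
MRP = 10.38% − 2.55% = 7.83%
E(R_P) = R_f + β_P × MRP = 2.55% + 1.0138 × 7.83% = 10.49%

10.49%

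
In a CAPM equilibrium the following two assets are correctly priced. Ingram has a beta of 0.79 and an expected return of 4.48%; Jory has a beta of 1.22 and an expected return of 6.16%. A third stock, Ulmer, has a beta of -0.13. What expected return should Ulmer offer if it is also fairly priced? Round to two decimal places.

0.89%

MRP (SML slope) = (6.16% − 4.48%) / (1.22 − 0.79) = 1.68% / 0.43 = 3.9070%
R_f (intercept) = 4.48% − 0.79 × 3.9070% = 1.3935%
E(R_Ulmer) = R_f + β × MRP = 1.3935% + -0.13 × 3.9070% = 0.89%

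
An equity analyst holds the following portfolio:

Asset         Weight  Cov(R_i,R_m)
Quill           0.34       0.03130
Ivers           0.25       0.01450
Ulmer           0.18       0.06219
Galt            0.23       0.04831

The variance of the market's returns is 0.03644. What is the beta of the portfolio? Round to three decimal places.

β_Quill = 0.03130 / 0.03644 = 0.8589
β_Ivers = 0.01450 / 0.03644 = 0.3979
β_Ulmer = 0.06219 / 0.03644 = 1.7066
β_Galt = 0.04831 / 0.03644 = 1.3257
β_P = Σ w_i β_i = 0.34×0.8589 + 0.25×0.3979 + 0.18×1.7066 + 0.23×1.3257 = 1.0036

1.004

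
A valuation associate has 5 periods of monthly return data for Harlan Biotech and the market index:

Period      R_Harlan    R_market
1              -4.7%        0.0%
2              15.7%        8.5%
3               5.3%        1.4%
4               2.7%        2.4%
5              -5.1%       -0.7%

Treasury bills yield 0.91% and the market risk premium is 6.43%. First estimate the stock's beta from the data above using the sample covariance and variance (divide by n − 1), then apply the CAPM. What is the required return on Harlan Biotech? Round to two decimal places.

Mean R_i = (-4.7 + 15.7 + 5.3 + 2.7 − 5.1) / 5 = 2.7800%
Mean R_m = (0.0 + 8.5 + 1.4 + 2.4 − 0.7) / 5 = 2.3200%
Σ(R_i − R̄_i)(R_m − R̄_m) = 118.6720  ⇒  Cov = 118.6720 / 4 = 29.6680
Σ(R_m − R̄_m)² = 53.5480  ⇒  Var(R_m) = 53.5480 / 4 = 13.3870
β = Cov / Var(R_m) = 29.6680 / 13.3870 = 2.2162
E(R) = R_f + β × MRP = 0.91% + 2.2162 × 6.43% = 15.16%

15.16%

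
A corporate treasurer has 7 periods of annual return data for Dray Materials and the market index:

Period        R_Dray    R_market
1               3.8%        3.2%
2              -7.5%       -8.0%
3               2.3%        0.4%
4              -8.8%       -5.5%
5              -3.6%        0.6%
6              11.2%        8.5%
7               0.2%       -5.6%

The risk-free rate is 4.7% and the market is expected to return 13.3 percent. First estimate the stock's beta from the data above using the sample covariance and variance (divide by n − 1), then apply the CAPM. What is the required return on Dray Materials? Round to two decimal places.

Mean R_i = (3.8 − 7.5 + 2.3 − 8.8 − 3.6 + 11.2 + 0.2) / 7 = -0.3429%
Mean R_m = (3.2 − 8.0 + 0.4 − 5.5 + 0.6 + 8.5 − 5.6) / 7 = -0.9143%
Σ(R_i − R̄_i)(R_m − R̄_m) = 211.2057  ⇒  Cov = 211.2057 / 6 = 35.2010
Σ(R_m − R̄_m)² = 202.7686  ⇒  Var(R_m) = 202.7686 / 6 = 33.7948
β = Cov / Var(R_m) = 35.2010 / 33.7948 = 1.0416
MRP = 13.3% − 4.7% = 8.60%
E(R) = R_f + β × MRP = 4.7% + 1.0416 × 8.6% = 13.66%

13.66%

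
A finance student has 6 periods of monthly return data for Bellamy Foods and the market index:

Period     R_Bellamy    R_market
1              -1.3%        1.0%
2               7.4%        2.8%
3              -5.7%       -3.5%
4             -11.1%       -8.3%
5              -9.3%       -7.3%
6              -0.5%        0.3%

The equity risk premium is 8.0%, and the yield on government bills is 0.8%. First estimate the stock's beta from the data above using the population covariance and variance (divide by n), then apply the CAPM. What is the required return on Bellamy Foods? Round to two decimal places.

Mean R_i = (-1.3 + 7.4 − 5.7 − 11.1 − 9.3 − 0.5) / 6 = -3.4167%
Mean R_m = (1.0 + 2.8 − 3.5 − 8.3 − 7.3 + 0.3) / 6 = -2.5000%
Σ(R_i − R̄_i)(R_m − R̄_m) = 147.9900  ⇒  Cov = 147.9900 / 6 = 24.6650
Σ(R_m − R̄_m)² = 105.8600  ⇒  Var(R_m) = 105.8600 / 6 = 17.6433
β = Cov / Var(R_m) = 24.6650 / 17.6433 = 1.3980
E(R) = R_f + β × MRP = 0.8% + 1.3980 × 8.0% = 11.98%

11.98%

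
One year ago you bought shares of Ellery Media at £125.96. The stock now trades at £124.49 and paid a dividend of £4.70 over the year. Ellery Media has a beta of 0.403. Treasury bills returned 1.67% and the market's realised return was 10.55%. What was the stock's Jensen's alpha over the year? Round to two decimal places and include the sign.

Realised HPR = (P1 + D1 − P0) / P0 = (124.49 + 4.70 − 125.96) / 125.96 = 3.23 / 125.96 = 2.5643%
MRP = 10.55% − 1.67% = 8.88%
CAPM required = R_f + β·MRP = 1.67% + 0.403 × 8.88% = 5.24864%
α = realised − required = 2.5643% − 5.24864% = -2.68%

-2.68%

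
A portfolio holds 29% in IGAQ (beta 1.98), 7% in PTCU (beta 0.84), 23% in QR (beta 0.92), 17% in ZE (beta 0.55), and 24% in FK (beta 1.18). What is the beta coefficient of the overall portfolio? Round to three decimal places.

β_P = Σ w_i β_i = 0.29×1.98 + 0.07×0.84 + 0.23×0.92 + 0.17×0.55 + 0.24×1.18 = 1.2213

1.221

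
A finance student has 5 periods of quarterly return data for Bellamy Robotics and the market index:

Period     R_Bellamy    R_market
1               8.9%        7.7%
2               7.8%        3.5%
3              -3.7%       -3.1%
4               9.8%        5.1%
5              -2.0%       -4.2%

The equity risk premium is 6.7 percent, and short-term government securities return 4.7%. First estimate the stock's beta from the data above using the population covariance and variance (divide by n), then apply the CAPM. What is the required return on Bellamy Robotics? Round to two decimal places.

Mean R_i = (8.9 + 7.8 − 3.7 + 9.8 − 2.0) / 5 = 4.1600%
Mean R_m = (7.7 + 3.5 − 3.1 + 5.1 − 4.2) / 5 = 1.8000%
Σ(R_i − R̄_i)(R_m − R̄_m) = 128.2400  ⇒  Cov = 128.2400 / 5 = 25.6480
Σ(R_m − R̄_m)² = 108.6000  ⇒  Var(R_m) = 108.6000 / 5 = 21.7200
β = Cov / Var(R_m) = 25.6480 / 21.7200 = 1.1808
E(R) = R_f + β × MRP = 4.7% + 1.1808 × 6.7% = 12.61%

12.61%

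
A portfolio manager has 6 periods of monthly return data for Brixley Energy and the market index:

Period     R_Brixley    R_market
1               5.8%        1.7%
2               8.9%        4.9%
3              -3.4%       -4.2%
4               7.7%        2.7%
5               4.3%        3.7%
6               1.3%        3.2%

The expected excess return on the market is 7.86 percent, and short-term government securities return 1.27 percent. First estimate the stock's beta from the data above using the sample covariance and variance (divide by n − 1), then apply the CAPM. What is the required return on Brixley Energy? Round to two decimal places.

10.29%

Mean R_i = (5.8 + 8.9 − 3.4 + 7.7 + 4.3 + 1.3) / 6 = 4.1000%
Mean R_m = (1.7 + 4.9 − 4.2 + 2.7 + 3.7 + 3.2) / 6 = 2.0000%
Σ(R_i − R̄_i)(R_m − R̄_m) = 59.4100  ⇒  Cov = 59.4100 / 5 = 11.8820
Σ(R_m − R̄_m)² = 51.7600  ⇒  Var(R_m) = 51.7600 / 5 = 10.3520
β = Cov / Var(R_m) = 11.8820 / 10.3520 = 1.1478
E(R) = R_f + β × MRP = 1.27% + 1.1478 × 7.86% = 10.29%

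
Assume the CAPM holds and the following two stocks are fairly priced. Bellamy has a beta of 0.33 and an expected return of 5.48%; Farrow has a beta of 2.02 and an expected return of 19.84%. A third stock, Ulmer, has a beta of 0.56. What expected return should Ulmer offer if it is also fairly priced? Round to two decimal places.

7.43%

MRP (SML slope) = (19.84% − 5.48%) / (2.02 − 0.33) = 14.36% / 1.69 = 8.4970%
R_f (intercept) = 5.48% − 0.33 × 8.4970% = 2.6760%
E(R_Ulmer) = R_f + β × MRP = 2.6760% + 0.56 × 8.4970% = 7.43%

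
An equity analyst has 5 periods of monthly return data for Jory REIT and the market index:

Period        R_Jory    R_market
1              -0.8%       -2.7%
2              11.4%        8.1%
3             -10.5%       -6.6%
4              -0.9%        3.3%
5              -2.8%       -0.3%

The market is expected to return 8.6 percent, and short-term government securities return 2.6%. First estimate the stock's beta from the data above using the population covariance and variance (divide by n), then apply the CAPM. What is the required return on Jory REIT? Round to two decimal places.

10.31%

Mean R_i = (-0.8 + 11.4 − 10.5 − 0.9 − 2.8) / 5 = -0.7200%
Mean R_m = (-2.7 + 8.1 − 6.6 + 3.3 − 0.3) / 5 = 0.3600%
Σ(R_i − R̄_i)(R_m − R̄_m) = 162.9660  ⇒  Cov = 162.9660 / 5 = 32.5932
Σ(R_m − R̄_m)² = 126.7920  ⇒  Var(R_m) = 126.7920 / 5 = 25.3584
β = Cov / Var(R_m) = 32.5932 / 25.3584 = 1.2853
MRP = 8.6% − 2.6% = 6.00%
E(R) = R_f + β × MRP = 2.6% + 1.2853 × 6.0% = 10.31%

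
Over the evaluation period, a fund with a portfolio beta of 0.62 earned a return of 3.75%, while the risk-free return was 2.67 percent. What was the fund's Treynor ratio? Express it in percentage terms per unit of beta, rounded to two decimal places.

1.74%

Treynor = (R_P − R_f) / β_P = (3.75% − 2.67%) / 0.6200 = 1.08% / 0.6200 = 1.74%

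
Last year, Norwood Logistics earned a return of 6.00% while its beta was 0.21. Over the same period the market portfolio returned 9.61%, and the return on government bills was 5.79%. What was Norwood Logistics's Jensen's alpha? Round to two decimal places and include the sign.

-0.59%

Market excess return = 9.61% − 5.79% = 3.82%
CAPM benchmark = R_f + β(R_m − R_f) = 5.79% + 0.21 × 3.82% = 6.5922%
α = actual − benchmark = 6.00% − 6.5922% = -0.59%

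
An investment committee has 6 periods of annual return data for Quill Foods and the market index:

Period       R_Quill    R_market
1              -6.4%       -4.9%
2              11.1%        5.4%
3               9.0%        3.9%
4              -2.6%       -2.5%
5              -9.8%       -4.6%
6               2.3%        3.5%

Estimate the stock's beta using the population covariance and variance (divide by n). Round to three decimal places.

1.719

Mean R_i = (-6.4 + 11.1 + 9.0 − 2.6 − 9.8 + 2.3) / 6 = 0.6000%
Mean R_m = (-4.9 + 5.4 + 3.9 − 2.5 − 4.6 + 3.5) / 6 = 0.1333%
Σ(R_i − R̄_i)(R_m − R̄_m) = 185.5500  ⇒  Cov = 185.5500 / 6 = 30.9250
Σ(R_m − R̄_m)² = 107.9333  ⇒  Var(R_m) = 107.9333 / 6 = 17.9889
β = Cov / Var(R_m) = 30.9250 / 17.9889 = 1.7191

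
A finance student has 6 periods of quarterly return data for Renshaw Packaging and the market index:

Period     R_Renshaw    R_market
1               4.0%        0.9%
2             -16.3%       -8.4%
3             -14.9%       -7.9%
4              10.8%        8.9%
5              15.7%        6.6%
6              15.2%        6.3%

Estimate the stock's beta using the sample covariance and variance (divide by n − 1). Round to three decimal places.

1.860

Mean R_i = (4.0 − 16.3 − 14.9 + 10.8 + 15.7 + 15.2) / 6 = 2.4167%
Mean R_m = (0.9 − 8.4 − 7.9 + 8.9 + 6.6 + 6.3) / 6 = 1.0667%
Σ(R_i − R̄_i)(R_m − R̄_m) = 538.2633  ⇒  Cov = 538.2633 / 5 = 107.6527
Σ(R_m − R̄_m)² = 289.4133  ⇒  Var(R_m) = 289.4133 / 5 = 57.8827
β = Cov / Var(R_m) = 107.6527 / 57.8827 = 1.8598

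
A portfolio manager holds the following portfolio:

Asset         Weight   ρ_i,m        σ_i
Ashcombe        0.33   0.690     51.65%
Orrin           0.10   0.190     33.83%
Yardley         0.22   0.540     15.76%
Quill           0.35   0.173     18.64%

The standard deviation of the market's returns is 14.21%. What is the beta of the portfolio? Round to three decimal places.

1.084

β_Ashcombe = 0.690 × 51.65% / 14.21% = 2.5080
β_Orrin = 0.190 × 33.83% / 14.21% = 0.4523
β_Yardley = 0.540 × 15.76% / 14.21% = 0.5989
β_Quill = 0.173 × 18.64% / 14.21% = 0.2269
β_P = Σ w_i β_i = 0.33×2.5080 + 0.10×0.4523 + 0.22×0.5989 + 0.35×0.2269 = 1.0840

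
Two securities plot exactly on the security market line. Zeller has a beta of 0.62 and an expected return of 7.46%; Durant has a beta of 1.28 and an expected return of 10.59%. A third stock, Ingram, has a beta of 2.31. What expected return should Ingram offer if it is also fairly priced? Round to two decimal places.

MRP (SML slope) = (10.59% − 7.46%) / (1.28 − 0.62) = 3.13% / 0.66 = 4.7424%
R_f (intercept) = 7.46% − 0.62 × 4.7424% = 4.5197%
E(R_Ingram) = R_f + β × MRP = 4.5197% + 2.31 × 4.7424% = 15.47%

15.47%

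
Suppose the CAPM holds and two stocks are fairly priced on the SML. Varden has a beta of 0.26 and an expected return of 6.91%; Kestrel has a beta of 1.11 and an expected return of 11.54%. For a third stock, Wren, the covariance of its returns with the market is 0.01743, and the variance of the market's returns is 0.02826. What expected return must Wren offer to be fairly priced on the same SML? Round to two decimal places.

MRP = (11.54% − 6.91%) / (1.11 − 0.26) = 5.4471%
R_f = 6.91% − 0.26 × 5.4471% = 5.4938%
β_Wren = Cov / Var(R_m) = 0.01743 / 0.02826 = 0.6168
E(R_Wren) = R_f + β × MRP = 5.4938% + 0.6168 × 5.4471% = 8.85%

8.85%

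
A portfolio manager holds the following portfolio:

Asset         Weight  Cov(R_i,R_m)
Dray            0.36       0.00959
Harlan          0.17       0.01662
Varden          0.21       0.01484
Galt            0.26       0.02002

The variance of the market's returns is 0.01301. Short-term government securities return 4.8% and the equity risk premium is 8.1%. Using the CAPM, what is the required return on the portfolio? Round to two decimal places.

13.89%

β_Dray = 0.00959 / 0.01301 = 0.7371
β_Harlan = 0.01662 / 0.01301 = 1.2775
β_Varden = 0.01484 / 0.01301 = 1.1407
β_Galt = 0.02002 / 0.01301 = 1.5388
β_P = Σ w_i β_i = 0.36×0.7371 + 0.17×1.2775 + 0.21×1.1407 + 0.26×1.5388 = 1.1222
E(R_P) = R_f + β_P × MRP = 4.8% + 1.1222 × 8.1% = 13.89%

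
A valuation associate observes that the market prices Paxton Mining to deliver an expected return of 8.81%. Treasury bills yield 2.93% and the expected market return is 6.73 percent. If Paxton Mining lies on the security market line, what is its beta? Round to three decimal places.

1.547

MRP = 6.73% − 2.93% = 3.80%
β = (E(R) − R_f) / MRP = (8.81% − 2.93%) / 3.80% = 5.88% / 3.80% = 1.547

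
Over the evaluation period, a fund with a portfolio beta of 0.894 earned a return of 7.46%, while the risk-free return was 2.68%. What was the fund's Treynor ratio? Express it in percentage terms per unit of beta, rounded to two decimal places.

5.35%

Treynor = (R_P − R_f) / β_P = (7.46% − 2.68%) / 0.8940 = 4.78% / 0.8940 = 5.35%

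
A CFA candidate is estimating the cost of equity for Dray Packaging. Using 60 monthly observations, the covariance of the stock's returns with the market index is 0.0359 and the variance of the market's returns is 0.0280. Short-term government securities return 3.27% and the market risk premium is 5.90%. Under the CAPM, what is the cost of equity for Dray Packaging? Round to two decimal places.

β = Cov(R_i, R_m) / Var(R_m) = 0.0359 / 0.0280 = 1.2821
E(R) = R_f + β × MRP = 3.27% + 1.2821 × 5.90% = 10.83%

10.83%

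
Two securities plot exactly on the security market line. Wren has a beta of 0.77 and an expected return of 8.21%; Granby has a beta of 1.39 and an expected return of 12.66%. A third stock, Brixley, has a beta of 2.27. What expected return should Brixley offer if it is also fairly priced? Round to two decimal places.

18.98%

MRP (SML slope) = (12.66% − 8.21%) / (1.39 − 0.77) = 4.45% / 0.62 = 7.1774%
R_f (intercept) = 8.21% − 0.77 × 7.1774% = 2.6834%
E(R_Brixley) = R_f + β × MRP = 2.6834% + 2.27 × 7.1774% = 18.98%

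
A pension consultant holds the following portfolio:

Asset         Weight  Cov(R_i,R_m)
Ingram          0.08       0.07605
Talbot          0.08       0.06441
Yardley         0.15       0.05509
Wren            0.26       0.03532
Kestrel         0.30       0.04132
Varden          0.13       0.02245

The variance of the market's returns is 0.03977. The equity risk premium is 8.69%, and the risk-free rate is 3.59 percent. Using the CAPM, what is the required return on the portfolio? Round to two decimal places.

β_Ingram = 0.07605 / 0.03977 = 1.9122
β_Talbot = 0.06441 / 0.03977 = 1.6196
β_Yardley = 0.05509 / 0.03977 = 1.3852
β_Wren = 0.03532 / 0.03977 = 0.8881
β_Kestrel = 0.04132 / 0.03977 = 1.0390
β_Varden = 0.02245 / 0.03977 = 0.5645
β_P = Σ w_i β_i = 0.08×1.9122 + 0.08×1.6196 + 0.15×1.3852 + 0.26×0.8881 + 0.30×1.0390 + 0.13×0.5645 = 1.1063
E(R_P) = R_f + β_P × MRP = 3.59% + 1.1063 × 8.69% = 13.20%

13.20%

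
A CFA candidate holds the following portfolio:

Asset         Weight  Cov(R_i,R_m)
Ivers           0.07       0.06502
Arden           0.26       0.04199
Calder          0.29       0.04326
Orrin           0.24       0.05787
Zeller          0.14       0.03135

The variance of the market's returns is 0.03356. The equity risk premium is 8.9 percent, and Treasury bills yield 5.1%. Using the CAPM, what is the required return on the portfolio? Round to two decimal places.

β_Ivers = 0.06502 / 0.03356 = 1.9374
β_Arden = 0.04199 / 0.03356 = 1.2512
β_Calder = 0.04326 / 0.03356 = 1.2890
β_Orrin = 0.05787 / 0.03356 = 1.7244
β_Zeller = 0.03135 / 0.03356 = 0.9341
β_P = Σ w_i β_i = 0.07×1.9374 + 0.26×1.2512 + 0.29×1.2890 + 0.24×1.7244 + 0.14×0.9341 = 1.3794
E(R_P) = R_f + β_P × MRP = 5.1% + 1.3794 × 8.9% = 17.38%

17.38%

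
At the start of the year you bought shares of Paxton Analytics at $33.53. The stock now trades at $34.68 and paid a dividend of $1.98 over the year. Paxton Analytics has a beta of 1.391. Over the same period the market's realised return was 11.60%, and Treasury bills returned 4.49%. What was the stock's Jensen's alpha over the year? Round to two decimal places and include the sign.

-5.05%

Realised HPR = (P1 + D1 − P0) / P0 = (34.68 + 1.98 − 33.53) / 33.53 = 3.13 / 33.53 = 9.3349%
MRP = 11.60% − 4.49% = 7.11%
CAPM required = R_f + β·MRP = 4.49% + 1.391 × 7.11% = 14.38001%
α = realised − required = 9.3349% − 14.38001% = -5.05%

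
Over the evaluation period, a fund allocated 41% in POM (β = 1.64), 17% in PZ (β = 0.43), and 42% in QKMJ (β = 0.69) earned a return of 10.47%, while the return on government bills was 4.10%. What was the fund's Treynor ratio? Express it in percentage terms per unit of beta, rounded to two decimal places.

6.15%

β_P = 0.41×1.64 + 0.17×0.43 + 0.42×0.69 = 1.0353
Treynor = (R_P − R_f) / β_P = (10.47% − 4.10%) / 1.0353 = 6.37% / 1.0353 = 6.15%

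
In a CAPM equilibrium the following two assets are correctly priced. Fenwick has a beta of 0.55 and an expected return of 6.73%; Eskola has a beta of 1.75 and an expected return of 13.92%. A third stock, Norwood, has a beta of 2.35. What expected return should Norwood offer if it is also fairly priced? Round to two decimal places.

MRP (SML slope) = (13.92% − 6.73%) / (1.75 − 0.55) = 7.19% / 1.20 = 5.9917%
R_f (intercept) = 6.73% − 0.55 × 5.9917% = 3.4346%
E(R_Norwood) = R_f + β × MRP = 3.4346% + 2.35 × 5.9917% = 17.52%

17.52%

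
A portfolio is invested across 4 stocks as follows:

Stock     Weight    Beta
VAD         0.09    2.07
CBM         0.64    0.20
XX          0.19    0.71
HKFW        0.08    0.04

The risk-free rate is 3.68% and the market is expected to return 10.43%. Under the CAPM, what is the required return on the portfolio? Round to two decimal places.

β_P = Σ w_i β_i = 0.09×2.07 + 0.64×0.20 + 0.19×0.71 + 0.08×0.04 = 0.4524
MRP = 10.43% − 3.68% = 6.75%
E(R_P) = R_f + β_P × MRP = 3.68% + 0.4524 × 6.75% = 6.73%

6.73%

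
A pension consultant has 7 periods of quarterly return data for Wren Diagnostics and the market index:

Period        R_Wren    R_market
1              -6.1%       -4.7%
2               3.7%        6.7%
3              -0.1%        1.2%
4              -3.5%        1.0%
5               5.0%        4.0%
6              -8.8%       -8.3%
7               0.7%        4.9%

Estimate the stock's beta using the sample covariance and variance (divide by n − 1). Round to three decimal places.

Mean R_i = (-6.1 + 3.7 − 0.1 − 3.5 + 5.0 − 8.8 + 0.7) / 7 = -1.3000%
Mean R_m = (-4.7 + 6.7 + 1.2 + 1.0 + 4.0 − 8.3 + 4.9) / 7 = 0.6857%
Σ(R_i − R̄_i)(R_m − R̄_m) = 152.5500  ⇒  Cov = 152.5500 / 6 = 25.4250
Σ(R_m − R̄_m)² = 175.0286  ⇒  Var(R_m) = 175.0286 / 6 = 29.1714
β = Cov / Var(R_m) = 25.4250 / 29.1714 = 0.8716

0.872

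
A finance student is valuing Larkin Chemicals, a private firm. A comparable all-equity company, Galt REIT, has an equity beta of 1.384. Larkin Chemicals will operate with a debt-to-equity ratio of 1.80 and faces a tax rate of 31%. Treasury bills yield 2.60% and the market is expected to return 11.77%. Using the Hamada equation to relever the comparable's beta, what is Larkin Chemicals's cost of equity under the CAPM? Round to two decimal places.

β_L = β_U × [1 + (1 − t)(D/E)] = 1.384 × [1 + (1 − 0.31) × 1.80]
    = 1.384 × [1 + 0.69 × 1.80] = 1.384 × 2.2420 = 3.1029
MRP = 11.77% − 2.60% = 9.17%
E(R) = R_f + β_L × MRP = 2.60% + 3.1029 × 9.17% = 31.05%

31.05%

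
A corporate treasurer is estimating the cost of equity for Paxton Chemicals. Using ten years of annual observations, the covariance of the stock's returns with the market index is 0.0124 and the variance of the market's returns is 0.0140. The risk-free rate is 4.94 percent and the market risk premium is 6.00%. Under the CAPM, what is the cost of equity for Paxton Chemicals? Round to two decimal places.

β = Cov(R_i, R_m) / Var(R_m) = 0.0124 / 0.0140 = 0.8857
E(R) = R_f + β × MRP = 4.94% + 0.8857 × 6.00% = 10.25%

10.25%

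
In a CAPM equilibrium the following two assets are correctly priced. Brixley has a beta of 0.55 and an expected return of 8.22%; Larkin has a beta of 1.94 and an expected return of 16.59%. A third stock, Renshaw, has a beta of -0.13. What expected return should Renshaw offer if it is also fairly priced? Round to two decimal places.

MRP (SML slope) = (16.59% − 8.22%) / (1.94 − 0.55) = 8.37% / 1.39 = 6.0216%
R_f (intercept) = 8.22% − 0.55 × 6.0216% = 4.9081%
E(R_Renshaw) = R_f + β × MRP = 4.9081% + -0.13 × 6.0216% = 4.13%

4.13%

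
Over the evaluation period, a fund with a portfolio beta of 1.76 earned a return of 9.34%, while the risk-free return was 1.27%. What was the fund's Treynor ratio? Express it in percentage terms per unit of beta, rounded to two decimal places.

4.59%

Treynor = (R_P − R_f) / β_P = (9.34% − 1.27%) / 1.7600 = 8.07% / 1.7600 = 4.59%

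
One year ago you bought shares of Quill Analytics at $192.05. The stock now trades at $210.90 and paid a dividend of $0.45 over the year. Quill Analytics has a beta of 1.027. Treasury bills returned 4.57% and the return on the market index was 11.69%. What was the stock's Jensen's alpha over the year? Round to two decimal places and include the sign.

Realised HPR = (P1 + D1 − P0) / P0 = (210.90 + 0.45 − 192.05) / 192.05 = 19.30 / 192.05 = 10.0495%
MRP = 11.69% − 4.57% = 7.12%
CAPM required = R_f + β·MRP = 4.57% + 1.027 × 7.12% = 11.88224%
α = realised − required = 10.0495% − 11.88224% = -1.83%

-1.83%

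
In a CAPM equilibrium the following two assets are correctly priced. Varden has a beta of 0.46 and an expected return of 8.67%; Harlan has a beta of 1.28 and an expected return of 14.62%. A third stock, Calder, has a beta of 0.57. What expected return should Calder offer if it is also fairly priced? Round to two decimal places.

MRP (SML slope) = (14.62% − 8.67%) / (1.28 − 0.46) = 5.95% / 0.82 = 7.2561%
R_f (intercept) = 8.67% − 0.46 × 7.2561% = 5.3322%
E(R_Calder) = R_f + β × MRP = 5.3322% + 0.57 × 7.2561% = 9.47%

9.47%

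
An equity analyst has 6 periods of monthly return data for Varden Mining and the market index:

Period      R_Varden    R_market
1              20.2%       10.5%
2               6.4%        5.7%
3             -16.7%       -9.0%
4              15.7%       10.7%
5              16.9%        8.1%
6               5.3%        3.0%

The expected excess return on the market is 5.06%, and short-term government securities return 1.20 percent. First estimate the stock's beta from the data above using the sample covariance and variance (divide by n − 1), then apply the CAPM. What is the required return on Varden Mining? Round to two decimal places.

Mean R_i = (20.2 + 6.4 − 16.7 + 15.7 + 16.9 + 5.3) / 6 = 7.9667%
Mean R_m = (10.5 + 5.7 − 9.0 + 10.7 + 8.1 + 3.0) / 6 = 4.8333%
Σ(R_i − R̄_i)(R_m − R̄_m) = 488.6267  ⇒  Cov = 488.6267 / 5 = 97.7253
Σ(R_m − R̄_m)² = 272.6733  ⇒  Var(R_m) = 272.6733 / 5 = 54.5347
β = Cov / Var(R_m) = 97.7253 / 54.5347 = 1.7920
E(R) = R_f + β × MRP = 1.20% + 1.7920 × 5.06% = 10.27%

10.27%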